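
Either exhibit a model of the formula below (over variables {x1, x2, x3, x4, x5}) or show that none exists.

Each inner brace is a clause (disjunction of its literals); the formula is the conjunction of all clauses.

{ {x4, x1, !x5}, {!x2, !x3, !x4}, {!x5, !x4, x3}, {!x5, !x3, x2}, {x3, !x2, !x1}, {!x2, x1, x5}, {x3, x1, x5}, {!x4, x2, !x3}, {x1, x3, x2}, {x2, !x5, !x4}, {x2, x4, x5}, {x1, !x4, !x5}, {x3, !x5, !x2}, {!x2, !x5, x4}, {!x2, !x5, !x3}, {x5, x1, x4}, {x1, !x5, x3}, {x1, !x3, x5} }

x1: true,  x2: false,  x3: false,  x4: false,  x5: true

Branch on x4: set x4 = false.
Branch on x1: set x1 = true.
Branch on x3: set x3 = false.
The clause (!x2) is unit, so x2 = false.
The clause (x5) is unit, so x5 = true.
All clauses are satisfied.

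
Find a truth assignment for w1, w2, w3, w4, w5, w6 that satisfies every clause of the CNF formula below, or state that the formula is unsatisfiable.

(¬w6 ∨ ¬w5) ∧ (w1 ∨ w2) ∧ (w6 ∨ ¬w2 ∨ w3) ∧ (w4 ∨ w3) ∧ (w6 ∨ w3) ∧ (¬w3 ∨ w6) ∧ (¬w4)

w1=True,  w2=True,  w3=True,  w4=False,  w5=False,  w6=True

(¬w4) alone gives w4 = False.
(w3) alone gives w3 = True.
(w6) alone gives w6 = True.
(¬w5) alone gives w5 = False.
Branch on w1: set w1 = True.
All clauses hold; w2 can take either value.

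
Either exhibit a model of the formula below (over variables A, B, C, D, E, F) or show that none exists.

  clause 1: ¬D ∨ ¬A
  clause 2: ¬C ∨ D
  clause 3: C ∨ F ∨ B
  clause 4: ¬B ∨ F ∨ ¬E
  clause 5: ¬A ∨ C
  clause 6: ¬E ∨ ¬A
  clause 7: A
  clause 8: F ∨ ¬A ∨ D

UNSATISFIABLE

(A) alone gives A = True.
(¬D) alone gives D = False.
(¬C) alone gives C = False.
But (C) is also a unit clause — contradiction.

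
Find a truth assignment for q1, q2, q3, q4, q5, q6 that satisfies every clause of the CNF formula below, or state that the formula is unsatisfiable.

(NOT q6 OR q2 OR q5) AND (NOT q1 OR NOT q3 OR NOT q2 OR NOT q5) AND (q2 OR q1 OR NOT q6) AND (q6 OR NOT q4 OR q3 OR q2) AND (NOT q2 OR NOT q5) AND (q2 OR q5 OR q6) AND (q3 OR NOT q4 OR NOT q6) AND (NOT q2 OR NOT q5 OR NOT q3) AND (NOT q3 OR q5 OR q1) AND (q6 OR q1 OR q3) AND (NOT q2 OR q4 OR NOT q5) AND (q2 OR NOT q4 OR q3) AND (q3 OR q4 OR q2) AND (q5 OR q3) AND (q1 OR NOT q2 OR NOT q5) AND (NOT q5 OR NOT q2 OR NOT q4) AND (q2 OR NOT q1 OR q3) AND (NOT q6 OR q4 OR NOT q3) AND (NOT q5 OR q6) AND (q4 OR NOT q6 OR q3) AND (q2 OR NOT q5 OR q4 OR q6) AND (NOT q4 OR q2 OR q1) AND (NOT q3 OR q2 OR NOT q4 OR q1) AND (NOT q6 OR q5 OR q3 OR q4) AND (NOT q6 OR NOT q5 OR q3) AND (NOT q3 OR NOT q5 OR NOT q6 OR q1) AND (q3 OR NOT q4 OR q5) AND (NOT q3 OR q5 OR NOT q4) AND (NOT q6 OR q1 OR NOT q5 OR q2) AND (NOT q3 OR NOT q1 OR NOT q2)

Try q2 = false.
Try q6 = true.
From the singleton clause (q5), q5 = true.
From the singleton clause (q1), q1 = true.
From the singleton clause (q3), q3 = true.
From the singleton clause (q4), q4 = true.
Every clause now holds.

q1: true; q2: false; q3: true; q4: true; q5: true; q6: true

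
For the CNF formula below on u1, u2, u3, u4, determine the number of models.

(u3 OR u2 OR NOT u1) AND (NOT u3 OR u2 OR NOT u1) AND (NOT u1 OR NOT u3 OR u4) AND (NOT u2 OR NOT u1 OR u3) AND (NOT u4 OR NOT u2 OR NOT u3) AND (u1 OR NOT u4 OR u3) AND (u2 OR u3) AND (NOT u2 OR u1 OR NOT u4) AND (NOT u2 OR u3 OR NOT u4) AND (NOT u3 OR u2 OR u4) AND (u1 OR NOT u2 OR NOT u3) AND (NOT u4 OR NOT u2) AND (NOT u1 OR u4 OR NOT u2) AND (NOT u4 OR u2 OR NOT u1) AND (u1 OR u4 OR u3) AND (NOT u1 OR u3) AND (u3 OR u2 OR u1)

1

There are 2^4 = 16 truth assignments over (u1, u2, u3, u4).
Split on u4. With u4 = true, the clauses containing u4 are satisfied and NOT u4 drops from the rest; 1 of the 2^3 = 8 assignments to the other variables satisfy what remains.
With u4 = false, by the same count on the reduced clause set, 0 assignments work.
Total: 1 + 0 = 1.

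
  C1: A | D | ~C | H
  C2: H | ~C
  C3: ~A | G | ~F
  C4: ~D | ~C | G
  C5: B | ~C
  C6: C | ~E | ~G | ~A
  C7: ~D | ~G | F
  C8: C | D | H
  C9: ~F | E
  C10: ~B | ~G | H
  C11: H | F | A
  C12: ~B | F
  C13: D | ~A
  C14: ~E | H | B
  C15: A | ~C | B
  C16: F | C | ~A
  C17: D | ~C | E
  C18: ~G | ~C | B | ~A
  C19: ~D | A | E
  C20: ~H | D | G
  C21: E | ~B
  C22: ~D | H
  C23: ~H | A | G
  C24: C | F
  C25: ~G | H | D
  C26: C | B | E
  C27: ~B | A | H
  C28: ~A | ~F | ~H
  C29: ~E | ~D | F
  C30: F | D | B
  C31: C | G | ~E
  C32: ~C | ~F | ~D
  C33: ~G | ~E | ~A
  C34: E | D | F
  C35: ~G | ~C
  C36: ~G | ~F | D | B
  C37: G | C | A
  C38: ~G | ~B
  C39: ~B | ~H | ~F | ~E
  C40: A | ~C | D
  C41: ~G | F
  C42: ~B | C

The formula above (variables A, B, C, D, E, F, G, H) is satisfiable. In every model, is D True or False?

Suppose D = 0.
From the singleton clause (~A), A = 0.
From the singleton clause (~C), C = 0.
From the singleton clause (H), H = 1.
From the singleton clause (G), G = 1.
From the singleton clause (F), F = 1.
From the singleton clause (E), E = 1.
From the singleton clause (B), B = 1.
But (~B) is also a unit clause — contradiction.
So every satisfying assignment has D = True.

True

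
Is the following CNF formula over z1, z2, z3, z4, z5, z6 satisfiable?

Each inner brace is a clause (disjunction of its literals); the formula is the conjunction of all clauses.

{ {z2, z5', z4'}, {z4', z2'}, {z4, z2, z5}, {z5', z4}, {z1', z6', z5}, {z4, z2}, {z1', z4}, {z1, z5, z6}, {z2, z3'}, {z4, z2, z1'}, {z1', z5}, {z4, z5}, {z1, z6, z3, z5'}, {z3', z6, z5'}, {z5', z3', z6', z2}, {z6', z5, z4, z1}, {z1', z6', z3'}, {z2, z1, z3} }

Suppose z4 = 0.
The clause (z5') is unit, so z5 = 0.
That conflicts with the unit clause (z5).
That branch fails; take z4 = 1 instead.
The clause (z2') is unit, so z2 = 0.
The clause (z5') is unit, so z5 = 0.
The clause (z3') is unit, so z3 = 0.
The clause (z1') is unit, so z1 = 0.
That conflicts with the unit clause (z1).
Both values of z4 lead to a conflict.
No assignment satisfies every clause.

No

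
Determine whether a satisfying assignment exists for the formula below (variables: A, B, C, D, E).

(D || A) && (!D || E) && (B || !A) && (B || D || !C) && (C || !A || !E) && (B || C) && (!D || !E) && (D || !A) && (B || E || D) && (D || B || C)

No

Branch on D: set D = true.
From the singleton clause (E), E = true.
Now (!E) is unsatisfied and unit — conflict.
Undo D and try D = false.
From the singleton clause (A), A = true.
Now (!A) is unsatisfied and unit — conflict.
Both values of D lead to a conflict.
No assignment satisfies every clause.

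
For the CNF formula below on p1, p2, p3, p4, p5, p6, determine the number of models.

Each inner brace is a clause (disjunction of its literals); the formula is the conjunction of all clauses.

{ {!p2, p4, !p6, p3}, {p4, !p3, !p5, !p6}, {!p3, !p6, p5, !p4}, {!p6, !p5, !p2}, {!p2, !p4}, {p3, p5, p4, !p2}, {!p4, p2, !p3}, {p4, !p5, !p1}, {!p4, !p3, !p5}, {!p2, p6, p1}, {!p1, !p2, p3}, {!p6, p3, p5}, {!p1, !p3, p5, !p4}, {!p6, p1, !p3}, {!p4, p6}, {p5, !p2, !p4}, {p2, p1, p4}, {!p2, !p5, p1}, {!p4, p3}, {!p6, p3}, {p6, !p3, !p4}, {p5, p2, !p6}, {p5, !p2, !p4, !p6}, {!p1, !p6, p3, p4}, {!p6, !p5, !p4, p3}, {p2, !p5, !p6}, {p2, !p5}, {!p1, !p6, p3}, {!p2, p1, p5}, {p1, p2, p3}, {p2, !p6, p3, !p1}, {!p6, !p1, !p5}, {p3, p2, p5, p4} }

There are 2^6 = 64 truth assignments over (p1, p2, p3, p4, p5, p6).
Split on p5. With p5 = true, the clauses containing p5 are satisfied and !p5 drops from the rest; 0 of the 2^5 = 32 assignments to the other variables satisfy what remains.
With p5 = false, by the same count on the reduced clause set, 3 assignments work.
Total: 0 + 3 = 3.

3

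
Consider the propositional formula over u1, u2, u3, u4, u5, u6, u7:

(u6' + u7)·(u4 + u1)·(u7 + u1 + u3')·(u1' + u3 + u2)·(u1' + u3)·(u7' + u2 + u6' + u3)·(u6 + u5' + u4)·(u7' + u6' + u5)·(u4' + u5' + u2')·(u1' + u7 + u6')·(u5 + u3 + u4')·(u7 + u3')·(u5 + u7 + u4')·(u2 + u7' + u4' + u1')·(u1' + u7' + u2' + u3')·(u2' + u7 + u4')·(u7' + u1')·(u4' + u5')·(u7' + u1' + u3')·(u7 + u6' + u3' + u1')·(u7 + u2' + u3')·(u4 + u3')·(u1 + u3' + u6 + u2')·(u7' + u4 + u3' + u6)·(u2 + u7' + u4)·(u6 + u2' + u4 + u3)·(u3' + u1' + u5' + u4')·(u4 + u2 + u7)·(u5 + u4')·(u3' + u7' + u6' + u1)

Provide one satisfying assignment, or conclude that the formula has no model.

Case u6 = 0:
Case u4 = 1:
(u5') alone gives u5 = 0.
That conflicts with the unit clause (u5).
So u4 must be the other value — set u4 = 0.
(u1) alone gives u1 = 1.
(u3) alone gives u3 = 1.
That conflicts with the unit clause (u3').
Neither u4 = 1 nor u4 = 0 works.
So u6 must be the other value — set u6 = 1.
(u7) alone gives u7 = 1.
(u5) alone gives u5 = 1.
(u1') alone gives u1 = 0.
(u4) alone gives u4 = 1.
That conflicts with the unit clause (u4').
Neither u6 = 1 nor u6 = 0 works.

UNSATISFIABLE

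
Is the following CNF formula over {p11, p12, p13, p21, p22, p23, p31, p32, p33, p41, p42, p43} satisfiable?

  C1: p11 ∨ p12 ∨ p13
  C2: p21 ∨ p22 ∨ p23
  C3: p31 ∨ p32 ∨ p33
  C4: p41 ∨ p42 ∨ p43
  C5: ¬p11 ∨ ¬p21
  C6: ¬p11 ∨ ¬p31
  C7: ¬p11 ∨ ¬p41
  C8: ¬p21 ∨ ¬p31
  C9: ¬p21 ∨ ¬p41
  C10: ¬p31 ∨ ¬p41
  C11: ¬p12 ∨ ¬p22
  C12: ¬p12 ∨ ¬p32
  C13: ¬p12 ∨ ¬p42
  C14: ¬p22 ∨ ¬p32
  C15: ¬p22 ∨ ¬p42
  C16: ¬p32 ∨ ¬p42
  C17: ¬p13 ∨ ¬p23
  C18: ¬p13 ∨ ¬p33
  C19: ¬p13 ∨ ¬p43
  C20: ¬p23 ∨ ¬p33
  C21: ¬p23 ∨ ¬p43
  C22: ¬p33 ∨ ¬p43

No

Case p11 = False:
Case p12 = True:
(¬p22) alone gives p22 = False.
(¬p32) alone gives p32 = False.
(¬p42) alone gives p42 = False.
Case p21 = True:
(¬p31) alone gives p31 = False.
(p33) alone gives p33 = True.
(¬p41) alone gives p41 = False.
(p43) alone gives p43 = True.
That conflicts with the unit clause (¬p43).
Undo p21 and try p21 = False.
(p23) alone gives p23 = True.
(¬p13) alone gives p13 = False.
(¬p33) alone gives p33 = False.
(p31) alone gives p31 = True.
(¬p41) alone gives p41 = False.
(p43) alone gives p43 = True.
That conflicts with the unit clause (¬p43).
Both values of p21 lead to a conflict.
Undo p12 and try p12 = False.
(p13) alone gives p13 = True.
(¬p23) alone gives p23 = False.
(¬p33) alone gives p33 = False.
(¬p43) alone gives p43 = False.
Case p21 = True:
(¬p31) alone gives p31 = False.
(p32) alone gives p32 = True.
(¬p41) alone gives p41 = False.
(p42) alone gives p42 = True.
That conflicts with the unit clause (¬p42).
Undo p21 and try p21 = False.
(p22) alone gives p22 = True.
(¬p32) alone gives p32 = False.
(p31) alone gives p31 = True.
(¬p41) alone gives p41 = False.
(p42) alone gives p42 = True.
That conflicts with the unit clause (¬p42).
Both values of p21 lead to a conflict.
Both values of p12 lead to a conflict.
Undo p11 and try p11 = True.
(¬p21) alone gives p21 = False.
(¬p31) alone gives p31 = False.
(¬p41) alone gives p41 = False.
Case p22 = True:
(¬p12) alone gives p12 = False.
(¬p32) alone gives p32 = False.
(p33) alone gives p33 = True.
(¬p42) alone gives p42 = False.
(p43) alone gives p43 = True.
That conflicts with the unit clause (¬p43).
Undo p22 and try p22 = False.
(p23) alone gives p23 = True.
(¬p13) alone gives p13 = False.
(¬p33) alone gives p33 = False.
(p32) alone gives p32 = True.
(¬p12) alone gives p12 = False.
(¬p42) alone gives p42 = False.
(p43) alone gives p43 = True.
That conflicts with the unit clause (¬p43).
Both values of p22 lead to a conflict.
Both values of p11 lead to a conflict.
No assignment satisfies every clause.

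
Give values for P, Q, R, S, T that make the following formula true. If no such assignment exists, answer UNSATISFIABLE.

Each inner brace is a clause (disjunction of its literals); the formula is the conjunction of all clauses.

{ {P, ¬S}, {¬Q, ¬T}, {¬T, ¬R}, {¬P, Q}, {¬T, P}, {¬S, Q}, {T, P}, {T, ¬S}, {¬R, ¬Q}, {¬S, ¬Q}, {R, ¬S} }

Case P = True:
From the singleton clause (Q), Q = True.
From the singleton clause (¬T), T = False.
From the singleton clause (¬S), S = False.
From the singleton clause (¬R), R = False.
All clauses are satisfied.

P: True; Q: True; R: False; S: False; T: False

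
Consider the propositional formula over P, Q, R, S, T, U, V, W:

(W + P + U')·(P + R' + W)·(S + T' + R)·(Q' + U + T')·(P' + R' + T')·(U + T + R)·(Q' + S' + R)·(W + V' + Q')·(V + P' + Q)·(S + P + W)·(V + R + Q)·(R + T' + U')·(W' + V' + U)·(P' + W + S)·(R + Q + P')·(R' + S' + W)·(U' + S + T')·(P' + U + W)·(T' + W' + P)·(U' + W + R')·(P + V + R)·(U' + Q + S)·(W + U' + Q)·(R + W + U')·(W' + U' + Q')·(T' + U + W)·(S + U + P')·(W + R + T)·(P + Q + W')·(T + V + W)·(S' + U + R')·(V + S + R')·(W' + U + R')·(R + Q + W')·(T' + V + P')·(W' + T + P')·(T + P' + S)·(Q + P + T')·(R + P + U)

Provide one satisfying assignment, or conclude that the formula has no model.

Suppose W = 1.
Suppose V = 0.
Suppose P = 0.
(T') alone gives T = 0.
(R) alone gives R = 1.
(Q) alone gives Q = 1.
(U') alone gives U = 0.
Now (U) is unsatisfied and unit — conflict.
So P must be the other value — set P = 1.
(Q) alone gives Q = 1.
(U') alone gives U = 0.
(T') alone gives T = 0.
Now (T) is unsatisfied and unit — conflict.
Either choice for P ends in contradiction.
So V must be the other value — set V = 1.
(U) alone gives U = 1.
(Q') alone gives Q = 0.
(S) alone gives S = 1.
(P) alone gives P = 1.
(R) alone gives R = 1.
(T') alone gives T = 0.
Now (T) is unsatisfied and unit — conflict.
Either choice for V ends in contradiction.
So W must be the other value — set W = 0.
Suppose P = 1.
(S) alone gives S = 1.
(R') alone gives R = 0.
(Q') alone gives Q = 0.
Now (Q) is unsatisfied and unit — conflict.
So P must be the other value — set P = 0.
(U') alone gives U = 0.
(R') alone gives R = 0.
Now (R) is unsatisfied and unit — conflict.
Either choice for P ends in contradiction.
Either choice for W ends in contradiction.

UNSATISFIABLE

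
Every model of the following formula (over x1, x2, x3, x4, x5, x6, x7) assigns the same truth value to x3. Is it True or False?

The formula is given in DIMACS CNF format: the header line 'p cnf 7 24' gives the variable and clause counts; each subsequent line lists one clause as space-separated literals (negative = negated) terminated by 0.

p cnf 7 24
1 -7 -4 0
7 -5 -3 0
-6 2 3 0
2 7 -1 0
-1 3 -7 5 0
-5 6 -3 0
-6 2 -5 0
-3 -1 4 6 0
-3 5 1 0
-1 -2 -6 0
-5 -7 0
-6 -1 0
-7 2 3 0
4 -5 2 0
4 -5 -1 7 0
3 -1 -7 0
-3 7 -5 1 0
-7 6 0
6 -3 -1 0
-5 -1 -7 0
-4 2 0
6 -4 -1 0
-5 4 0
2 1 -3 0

Suppose x3 = True.
Suppose x7 = True.
From the singleton clause (¬x5), x5 = False.
From the singleton clause (x1), x1 = True.
From the singleton clause (¬x6), x6 = False.
But (x6) is also a unit clause — contradiction.
Backtrack on x7: now try x7 = False.
From the singleton clause (¬x5), x5 = False.
From the singleton clause (x1), x1 = True.
From the singleton clause (x2), x2 = True.
From the singleton clause (¬x6), x6 = False.
But (x6) is also a unit clause — contradiction.
Neither x7 = True nor x7 = False works.
So every satisfying assignment has x3 = False.

False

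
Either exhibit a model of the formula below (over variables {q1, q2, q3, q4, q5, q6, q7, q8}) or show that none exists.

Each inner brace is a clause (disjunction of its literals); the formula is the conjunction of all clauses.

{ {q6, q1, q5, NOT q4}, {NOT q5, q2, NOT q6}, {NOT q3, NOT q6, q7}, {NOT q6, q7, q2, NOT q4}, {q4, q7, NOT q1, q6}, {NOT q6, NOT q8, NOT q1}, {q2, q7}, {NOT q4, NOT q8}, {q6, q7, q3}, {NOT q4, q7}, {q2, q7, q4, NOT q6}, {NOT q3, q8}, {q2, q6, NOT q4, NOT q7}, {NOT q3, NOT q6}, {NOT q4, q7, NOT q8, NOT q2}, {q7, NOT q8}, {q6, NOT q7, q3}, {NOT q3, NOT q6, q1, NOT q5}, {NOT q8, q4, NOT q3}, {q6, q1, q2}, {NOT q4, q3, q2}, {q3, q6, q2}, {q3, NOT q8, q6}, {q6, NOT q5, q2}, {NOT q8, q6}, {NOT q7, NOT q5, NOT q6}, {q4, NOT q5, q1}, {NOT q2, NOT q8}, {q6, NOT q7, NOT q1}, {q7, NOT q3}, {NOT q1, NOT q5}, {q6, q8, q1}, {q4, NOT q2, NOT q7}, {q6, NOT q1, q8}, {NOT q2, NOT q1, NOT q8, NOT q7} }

Suppose q2 = false.
(q7) alone gives q7 = true.
Suppose q5 = false.
Suppose q4 = false.
Suppose q3 = false.
(q6) alone gives q6 = true.
Suppose q8 = false.
Every clause is now satisfied; q1 is unconstrained.

q1: false; q2: false; q3: false; q4: false; q5: false; q6: true; q7: true; q8: false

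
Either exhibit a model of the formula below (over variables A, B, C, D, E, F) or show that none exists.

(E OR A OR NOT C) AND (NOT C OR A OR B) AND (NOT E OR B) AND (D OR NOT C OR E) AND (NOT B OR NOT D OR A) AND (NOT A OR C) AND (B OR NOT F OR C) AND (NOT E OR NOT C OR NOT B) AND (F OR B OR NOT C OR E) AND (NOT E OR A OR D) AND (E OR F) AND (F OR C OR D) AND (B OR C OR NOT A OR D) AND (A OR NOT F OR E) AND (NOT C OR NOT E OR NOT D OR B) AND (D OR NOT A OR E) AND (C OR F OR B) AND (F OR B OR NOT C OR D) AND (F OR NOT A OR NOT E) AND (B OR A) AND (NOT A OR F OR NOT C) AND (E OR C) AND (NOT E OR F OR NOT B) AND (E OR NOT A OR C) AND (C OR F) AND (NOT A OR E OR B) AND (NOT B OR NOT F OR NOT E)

Suppose E = false.
Unit clause (F) forces F = true.
Unit clause (A) forces A = true.
Unit clause (C) forces C = true.
Unit clause (D) forces D = true.
Unit clause (B) forces B = true.
All clauses are satisfied.

A: true, B: true, C: true, D: true, E: false, F: true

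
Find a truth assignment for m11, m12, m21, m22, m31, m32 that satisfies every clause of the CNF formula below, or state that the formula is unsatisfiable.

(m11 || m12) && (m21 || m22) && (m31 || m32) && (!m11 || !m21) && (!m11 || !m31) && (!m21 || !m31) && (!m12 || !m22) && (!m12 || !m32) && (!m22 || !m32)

Try m11 = true.
(!m21) alone gives m21 = false.
(m22) alone gives m22 = true.
(!m31) alone gives m31 = false.
(m32) alone gives m32 = true.
Now (!m32) is unsatisfied and unit — conflict.
That branch fails; take m11 = false instead.
(m12) alone gives m12 = true.
(!m22) alone gives m22 = false.
(m21) alone gives m21 = true.
(!m31) alone gives m31 = false.
(m32) alone gives m32 = true.
Now (!m32) is unsatisfied and unit — conflict.
Either choice for m11 ends in contradiction.

UNSATISFIABLE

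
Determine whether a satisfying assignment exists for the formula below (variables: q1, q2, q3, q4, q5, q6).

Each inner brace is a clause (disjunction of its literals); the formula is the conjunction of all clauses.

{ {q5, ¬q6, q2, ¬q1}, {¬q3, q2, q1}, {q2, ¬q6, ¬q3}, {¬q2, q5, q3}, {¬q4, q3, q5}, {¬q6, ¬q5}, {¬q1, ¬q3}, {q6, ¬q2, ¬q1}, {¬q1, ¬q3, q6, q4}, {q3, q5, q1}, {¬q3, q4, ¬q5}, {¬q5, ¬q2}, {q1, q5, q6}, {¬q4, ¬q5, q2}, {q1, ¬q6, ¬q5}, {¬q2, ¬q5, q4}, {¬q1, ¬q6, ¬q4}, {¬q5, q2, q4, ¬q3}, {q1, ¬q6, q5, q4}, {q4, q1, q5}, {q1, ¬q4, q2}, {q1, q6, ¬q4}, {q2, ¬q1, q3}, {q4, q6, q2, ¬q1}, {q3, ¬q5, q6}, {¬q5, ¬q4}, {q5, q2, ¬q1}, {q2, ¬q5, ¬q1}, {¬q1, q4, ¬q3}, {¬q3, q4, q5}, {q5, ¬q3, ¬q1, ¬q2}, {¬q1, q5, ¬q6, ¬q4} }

Case q6 = True:
(¬q5) alone gives q5 = False.
Case q2 = True:
(q3) alone gives q3 = True.
(¬q1) alone gives q1 = False.
(q4) alone gives q4 = True.
All clauses are satisfied.
A satisfying assignment: q1: False,  q2: True,  q3: True,  q4: True,  q5: False,  q6: True.

Satisfiable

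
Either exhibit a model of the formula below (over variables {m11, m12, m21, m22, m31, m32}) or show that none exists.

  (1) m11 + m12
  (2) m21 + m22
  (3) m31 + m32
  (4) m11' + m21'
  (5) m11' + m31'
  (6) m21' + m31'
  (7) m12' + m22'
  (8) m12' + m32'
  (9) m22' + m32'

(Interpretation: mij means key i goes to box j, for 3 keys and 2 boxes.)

Suppose m11 = 1.
The clause (m21') is unit, so m21 = 0.
The clause (m22) is unit, so m22 = 1.
The clause (m31') is unit, so m31 = 0.
The clause (m32) is unit, so m32 = 1.
Now (m32') is unsatisfied and unit — conflict.
So m11 must be the other value — set m11 = 0.
The clause (m12) is unit, so m12 = 1.
The clause (m22') is unit, so m22 = 0.
The clause (m21) is unit, so m21 = 1.
The clause (m31') is unit, so m31 = 0.
The clause (m32) is unit, so m32 = 1.
Now (m32') is unsatisfied and unit — conflict.
Neither m11 = 1 nor m11 = 0 works.

UNSATISFIABLE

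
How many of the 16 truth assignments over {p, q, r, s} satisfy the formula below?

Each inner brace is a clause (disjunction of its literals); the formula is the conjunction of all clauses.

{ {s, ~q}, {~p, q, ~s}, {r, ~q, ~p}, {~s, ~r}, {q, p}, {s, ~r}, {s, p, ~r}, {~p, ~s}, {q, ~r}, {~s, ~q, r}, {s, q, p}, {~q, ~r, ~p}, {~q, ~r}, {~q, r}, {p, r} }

1

There are 2^4 = 16 truth assignments over (p, q, r, s).
Split on q. With q = 1, the clauses containing q are satisfied and ~q drops from the rest; 0 of the 2^3 = 8 assignments to the other variables satisfy what remains.
With q = 0, by the same count on the reduced clause set, 1 assignment works.
Total: 0 + 1 = 1.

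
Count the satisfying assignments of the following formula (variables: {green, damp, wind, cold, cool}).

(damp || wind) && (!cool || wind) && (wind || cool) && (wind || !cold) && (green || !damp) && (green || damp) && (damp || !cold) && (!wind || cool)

3

There are 2^5 = 32 truth assignments over (green, damp, wind, cold, cool).
Split on cold. With cold = true, the clauses containing cold are satisfied and !cold drops from the rest; 1 of the 2^4 = 16 assignments to the other variables satisfy what remains.
With cold = false, by the same count on the reduced clause set, 2 assignments work.
(One model: green=T, damp=F, wind=T, cold=F, cool=T.)
Total: 1 + 2 = 3.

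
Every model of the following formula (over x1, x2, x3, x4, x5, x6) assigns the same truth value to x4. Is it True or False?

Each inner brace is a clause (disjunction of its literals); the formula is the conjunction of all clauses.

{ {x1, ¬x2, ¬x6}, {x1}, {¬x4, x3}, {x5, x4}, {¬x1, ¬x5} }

Suppose x4 = False.
Unit clause (x1) forces x1 = True.
Unit clause (x5) forces x5 = True.
But (¬x5) is also a unit clause — contradiction.
So every satisfying assignment has x4 = True.

True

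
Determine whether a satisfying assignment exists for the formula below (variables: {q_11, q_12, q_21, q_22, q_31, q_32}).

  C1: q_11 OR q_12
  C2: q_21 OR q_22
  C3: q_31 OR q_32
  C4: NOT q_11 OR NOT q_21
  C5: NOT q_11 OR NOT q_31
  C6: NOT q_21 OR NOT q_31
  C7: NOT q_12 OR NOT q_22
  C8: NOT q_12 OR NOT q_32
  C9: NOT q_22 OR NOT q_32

No, unsatisfiable

Case q_11 = true:
The clause (NOT q_21) is unit, so q_21 = false.
The clause (q_22) is unit, so q_22 = true.
The clause (NOT q_31) is unit, so q_31 = false.
The clause (q_32) is unit, so q_32 = true.
But (NOT q_32) is also a unit clause — contradiction.
So q_11 must be the other value — set q_11 = false.
The clause (q_12) is unit, so q_12 = true.
The clause (NOT q_22) is unit, so q_22 = false.
The clause (q_21) is unit, so q_21 = true.
The clause (NOT q_31) is unit, so q_31 = false.
The clause (q_32) is unit, so q_32 = true.
But (NOT q_32) is also a unit clause — contradiction.
Either choice for q_11 ends in contradiction.
No assignment satisfies every clause.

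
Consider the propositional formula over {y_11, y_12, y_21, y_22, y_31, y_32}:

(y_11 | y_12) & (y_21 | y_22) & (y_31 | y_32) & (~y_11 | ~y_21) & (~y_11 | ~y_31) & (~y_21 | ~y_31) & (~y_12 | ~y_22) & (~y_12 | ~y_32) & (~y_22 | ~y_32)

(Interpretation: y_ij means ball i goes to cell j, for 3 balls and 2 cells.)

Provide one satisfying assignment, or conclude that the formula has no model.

Case y_11 = 1:
(~y_21) alone gives y_21 = 0.
(y_22) alone gives y_22 = 1.
(~y_31) alone gives y_31 = 0.
(y_32) alone gives y_32 = 1.
That conflicts with the unit clause (~y_32).
Undo y_11 and try y_11 = 0.
(y_12) alone gives y_12 = 1.
(~y_22) alone gives y_22 = 0.
(y_21) alone gives y_21 = 1.
(~y_31) alone gives y_31 = 0.
(y_32) alone gives y_32 = 1.
That conflicts with the unit clause (~y_32).
Both values of y_11 lead to a conflict.

UNSATISFIABLE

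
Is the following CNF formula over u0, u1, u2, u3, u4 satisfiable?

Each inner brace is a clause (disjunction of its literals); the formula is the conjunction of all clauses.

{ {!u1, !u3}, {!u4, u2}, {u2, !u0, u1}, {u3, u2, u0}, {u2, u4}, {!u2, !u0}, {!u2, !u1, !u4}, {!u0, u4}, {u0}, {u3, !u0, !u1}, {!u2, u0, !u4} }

From the singleton clause (u0), u0 = true.
From the singleton clause (!u2), u2 = false.
From the singleton clause (!u4), u4 = false.
Now (u4) is unsatisfied and unit — conflict.
No assignment satisfies every clause.

No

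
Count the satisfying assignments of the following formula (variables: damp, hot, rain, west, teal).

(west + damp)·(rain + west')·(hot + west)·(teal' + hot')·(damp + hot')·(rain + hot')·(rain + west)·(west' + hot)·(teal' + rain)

There are 2^5 = 32 truth assignments over (damp, hot, rain, west, teal).
Split on hot. With hot = 1, the clauses containing hot are satisfied and hot' drops from the rest; 2 of the 2^4 = 16 assignments to the other variables satisfy what remains.
With hot = 0, by the same count on the reduced clause set, 0 assignments work.
(One model: damp=T, hot=T, rain=T, west=F, teal=F.)
Total: 2 + 0 = 2.

2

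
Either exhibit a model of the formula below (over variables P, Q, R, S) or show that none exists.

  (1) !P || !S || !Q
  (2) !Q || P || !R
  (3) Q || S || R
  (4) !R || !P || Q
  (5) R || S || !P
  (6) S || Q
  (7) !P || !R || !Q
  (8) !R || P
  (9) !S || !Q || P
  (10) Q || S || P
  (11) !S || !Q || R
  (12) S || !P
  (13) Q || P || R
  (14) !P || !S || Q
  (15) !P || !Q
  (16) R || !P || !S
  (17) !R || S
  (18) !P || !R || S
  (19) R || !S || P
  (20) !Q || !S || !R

P=false,  Q=true,  R=false,  S=false

Suppose S = false.
Unit clause (Q) forces Q = true.
Unit clause (!P) forces P = false.
Unit clause (!R) forces R = false.
Every clause now holds.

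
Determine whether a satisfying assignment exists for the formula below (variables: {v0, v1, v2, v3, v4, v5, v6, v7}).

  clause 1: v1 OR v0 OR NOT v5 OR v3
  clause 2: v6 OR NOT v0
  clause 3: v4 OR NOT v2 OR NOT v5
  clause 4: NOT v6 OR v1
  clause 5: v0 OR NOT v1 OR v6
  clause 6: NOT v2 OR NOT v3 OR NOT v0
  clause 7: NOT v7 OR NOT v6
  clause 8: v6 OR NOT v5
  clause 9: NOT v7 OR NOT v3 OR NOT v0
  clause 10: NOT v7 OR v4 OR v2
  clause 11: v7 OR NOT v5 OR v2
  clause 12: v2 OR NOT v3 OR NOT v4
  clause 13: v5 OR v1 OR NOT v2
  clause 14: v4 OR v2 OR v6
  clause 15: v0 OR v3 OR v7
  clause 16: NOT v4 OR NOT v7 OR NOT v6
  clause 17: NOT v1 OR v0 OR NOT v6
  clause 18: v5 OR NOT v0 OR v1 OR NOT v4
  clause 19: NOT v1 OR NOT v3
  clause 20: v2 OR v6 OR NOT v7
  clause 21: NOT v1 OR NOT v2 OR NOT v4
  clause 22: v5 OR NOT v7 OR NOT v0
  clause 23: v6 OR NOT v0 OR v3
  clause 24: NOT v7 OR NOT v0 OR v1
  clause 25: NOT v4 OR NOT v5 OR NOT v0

Try v6 = true.
Unit clause (v1) forces v1 = true.
Unit clause (NOT v7) forces v7 = false.
Unit clause (v0) forces v0 = true.
Unit clause (NOT v3) forces v3 = false.
Try v5 = false.
Try v2 = false.
All clauses hold; v4 can take either value.
A satisfying assignment: v0: true; v1: true; v2: false; v3: false; v4: true; v5: false; v6: true; v7: false.

Yes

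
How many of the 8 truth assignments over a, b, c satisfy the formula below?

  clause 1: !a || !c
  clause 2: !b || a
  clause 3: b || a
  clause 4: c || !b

1

There are 2^3 = 8 truth assignments over (a, b, c).
Split on b. With b = true, the clauses containing b are satisfied and !b drops from the rest; 0 of the 2^2 = 4 assignments to the other variables satisfy what remains.
With b = false, by the same count on the reduced clause set, 1 assignment works.
Total: 0 + 1 = 1.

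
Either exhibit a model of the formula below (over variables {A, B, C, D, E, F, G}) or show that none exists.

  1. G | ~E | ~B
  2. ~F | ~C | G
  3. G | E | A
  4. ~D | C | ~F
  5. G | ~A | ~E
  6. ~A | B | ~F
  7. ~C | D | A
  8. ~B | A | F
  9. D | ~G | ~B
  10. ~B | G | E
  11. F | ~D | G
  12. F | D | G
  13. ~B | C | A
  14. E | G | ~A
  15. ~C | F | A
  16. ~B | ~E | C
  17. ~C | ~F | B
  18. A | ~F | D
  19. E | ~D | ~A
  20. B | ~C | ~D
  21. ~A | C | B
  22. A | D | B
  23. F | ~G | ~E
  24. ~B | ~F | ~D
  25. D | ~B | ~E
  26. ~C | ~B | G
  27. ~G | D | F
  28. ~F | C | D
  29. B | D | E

A ↦ 0; B ↦ 0; C ↦ 0; D ↦ 1; E ↦ 0; F ↦ 0; G ↦ 1

Branch on G: set G = 1.
Branch on D: set D = 1.
Branch on C: set C = 0.
(~F) alone gives F = 0.
(~E) alone gives E = 0.
(~A) alone gives A = 0.
(~B) alone gives B = 0.
This assignment satisfies each clause.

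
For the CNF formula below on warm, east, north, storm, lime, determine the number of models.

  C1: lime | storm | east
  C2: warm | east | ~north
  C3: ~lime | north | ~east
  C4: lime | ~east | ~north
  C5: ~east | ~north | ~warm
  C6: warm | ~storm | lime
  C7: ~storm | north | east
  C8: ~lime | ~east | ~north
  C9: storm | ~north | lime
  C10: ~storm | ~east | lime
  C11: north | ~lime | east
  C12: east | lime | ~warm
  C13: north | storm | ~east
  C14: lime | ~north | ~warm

2

There are 2^5 = 32 truth assignments over (warm, east, north, storm, lime).
Split on warm. With warm = 1, the clauses containing warm are satisfied and ~warm drops from the rest; 2 of the 2^4 = 16 assignments to the other variables satisfy what remains.
With warm = 0, by the same count on the reduced clause set, 0 assignments work.
(One model: warm=T, east=F, north=T, storm=F, lime=T.)
Total: 2 + 0 = 2.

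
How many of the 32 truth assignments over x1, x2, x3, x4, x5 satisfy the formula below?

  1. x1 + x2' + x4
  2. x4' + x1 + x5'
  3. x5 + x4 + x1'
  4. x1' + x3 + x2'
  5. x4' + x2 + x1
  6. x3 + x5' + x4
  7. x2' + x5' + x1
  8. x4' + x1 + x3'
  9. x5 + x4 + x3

There are 2^5 = 32 truth assignments over (x1, x2, x3, x4, x5).
Split on x5. With x5 = 1, the clauses containing x5 are satisfied and x5' drops from the rest; 6 of the 2^4 = 16 assignments to the other variables satisfy what remains.
With x5 = 0, by the same count on the reduced clause set, 5 assignments work.
Total: 6 + 5 = 11.

11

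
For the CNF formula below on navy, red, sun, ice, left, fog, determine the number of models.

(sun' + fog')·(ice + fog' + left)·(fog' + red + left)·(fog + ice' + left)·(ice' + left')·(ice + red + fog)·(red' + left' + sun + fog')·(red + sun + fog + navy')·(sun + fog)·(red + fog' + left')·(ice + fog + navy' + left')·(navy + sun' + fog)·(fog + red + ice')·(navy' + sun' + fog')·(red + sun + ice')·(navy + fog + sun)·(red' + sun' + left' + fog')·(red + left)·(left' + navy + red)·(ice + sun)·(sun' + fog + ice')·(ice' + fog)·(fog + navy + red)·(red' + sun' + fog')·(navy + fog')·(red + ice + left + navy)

There are 2^6 = 64 truth assignments over (navy, red, sun, ice, left, fog).
Split on red. With red = 1, the clauses containing red are satisfied and red' drops from the rest; 2 of the 2^5 = 32 assignments to the other variables satisfy what remains.
With red = 0, by the same count on the reduced clause set, 0 assignments work.
Total: 2 + 0 = 2.

2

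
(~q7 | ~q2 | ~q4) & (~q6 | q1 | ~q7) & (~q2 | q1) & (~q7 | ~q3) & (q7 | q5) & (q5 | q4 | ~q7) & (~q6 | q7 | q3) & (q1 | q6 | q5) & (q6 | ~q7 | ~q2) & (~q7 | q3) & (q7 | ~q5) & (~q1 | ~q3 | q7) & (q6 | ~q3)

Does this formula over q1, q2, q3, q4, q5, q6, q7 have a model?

No

Suppose q2 = 0.
Suppose q7 = 0.
From the singleton clause (q5), q5 = 1.
Now (~q5) is unsatisfied and unit — conflict.
That branch fails; take q7 = 1 instead.
From the singleton clause (~q3), q3 = 0.
Now (q3) is unsatisfied and unit — conflict.
Neither q7 = 1 nor q7 = 0 works.
That branch fails; take q2 = 1 instead.
From the singleton clause (q1), q1 = 1.
Suppose q7 = 0.
From the singleton clause (q5), q5 = 1.
Now (~q5) is unsatisfied and unit — conflict.
That branch fails; take q7 = 1 instead.
From the singleton clause (~q4), q4 = 0.
From the singleton clause (~q3), q3 = 0.
Now (q3) is unsatisfied and unit — conflict.
Neither q7 = 1 nor q7 = 0 works.
Neither q2 = 1 nor q2 = 0 works.
No assignment satisfies every clause.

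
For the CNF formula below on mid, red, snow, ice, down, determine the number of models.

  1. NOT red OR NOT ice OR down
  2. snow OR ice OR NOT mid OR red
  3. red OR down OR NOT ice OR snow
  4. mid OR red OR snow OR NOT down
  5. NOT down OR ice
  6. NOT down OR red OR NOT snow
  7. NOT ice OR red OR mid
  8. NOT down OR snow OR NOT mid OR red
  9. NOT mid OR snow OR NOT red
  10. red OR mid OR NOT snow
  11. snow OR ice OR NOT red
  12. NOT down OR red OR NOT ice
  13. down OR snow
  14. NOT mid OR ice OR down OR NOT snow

There are 2^5 = 32 truth assignments over (mid, red, snow, ice, down).
Split on mid. With mid = true, the clauses containing mid are satisfied and NOT mid drops from the rest; 2 of the 2^4 = 16 assignments to the other variables satisfy what remains.
With mid = false, by the same count on the reduced clause set, 3 assignments work.
(One model: mid=F, red=T, snow=F, ice=T, down=T.)
Total: 2 + 3 = 5.

5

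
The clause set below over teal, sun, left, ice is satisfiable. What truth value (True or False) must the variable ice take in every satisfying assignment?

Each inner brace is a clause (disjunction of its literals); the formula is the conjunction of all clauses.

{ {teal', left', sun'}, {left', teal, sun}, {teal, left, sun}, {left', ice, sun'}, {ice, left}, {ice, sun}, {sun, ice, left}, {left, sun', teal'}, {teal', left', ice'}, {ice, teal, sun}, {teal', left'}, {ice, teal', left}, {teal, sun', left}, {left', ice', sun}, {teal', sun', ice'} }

Suppose ice = 0.
(left) alone gives left = 1.
(sun') alone gives sun = 0.
Now (sun) is unsatisfied and unit — conflict.
So every satisfying assignment has ice = True.

True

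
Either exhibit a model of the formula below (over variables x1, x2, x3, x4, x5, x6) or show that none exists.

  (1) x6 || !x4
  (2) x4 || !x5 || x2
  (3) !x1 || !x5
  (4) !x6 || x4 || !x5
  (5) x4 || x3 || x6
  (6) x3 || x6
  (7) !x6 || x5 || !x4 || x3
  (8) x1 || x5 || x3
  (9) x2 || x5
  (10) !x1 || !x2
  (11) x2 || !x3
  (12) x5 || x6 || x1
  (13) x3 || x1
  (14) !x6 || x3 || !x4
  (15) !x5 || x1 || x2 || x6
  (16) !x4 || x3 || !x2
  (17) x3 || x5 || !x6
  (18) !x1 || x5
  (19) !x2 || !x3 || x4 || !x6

Case x6 = true:
Case x1 = false:
Unit clause (x3) forces x3 = true.
Unit clause (x2) forces x2 = true.
Unit clause (x4) forces x4 = true.
All clauses hold; x5 can take either value.

x1 ↦ false; x2 ↦ true; x3 ↦ true; x4 ↦ true; x5 ↦ true; x6 ↦ true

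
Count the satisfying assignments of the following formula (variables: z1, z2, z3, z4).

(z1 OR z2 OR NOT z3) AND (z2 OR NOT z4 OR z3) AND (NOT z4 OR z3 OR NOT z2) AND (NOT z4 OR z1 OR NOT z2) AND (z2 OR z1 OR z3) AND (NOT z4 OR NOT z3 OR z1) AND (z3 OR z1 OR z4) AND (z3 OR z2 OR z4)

6

There are 2^4 = 16 truth assignments over (z1, z2, z3, z4).
Check each against the 8 clauses (columns in the order z1, z2, z3, z4):
  F F F F  ✗ fails (z2 OR z1 OR z3)
  F F F T  ✗ fails (z2 OR NOT z4 OR z3)
  F F T F  ✗ fails (z1 OR z2 OR NOT z3)
  F F T T  ✗ fails (z1 OR z2 OR NOT z3)
  F T F F  ✗ fails (z3 OR z1 OR z4)
  F T F T  ✗ fails (NOT z4 OR z3 OR NOT z2)
  F T T F  ✓ satisfies all
  F T T T  ✗ fails (NOT z4 OR z1 OR NOT z2)
  T F F F  ✗ fails (z3 OR z2 OR z4)
  T F F T  ✗ fails (z2 OR NOT z4 OR z3)
  T F T F  ✓ satisfies all
  T F T T  ✓ satisfies all
  T T F F  ✓ satisfies all
  T T F T  ✗ fails (NOT z4 OR z3 OR NOT z2)
  T T T F  ✓ satisfies all
  T T T T  ✓ satisfies all
6 of the 16 rows are models.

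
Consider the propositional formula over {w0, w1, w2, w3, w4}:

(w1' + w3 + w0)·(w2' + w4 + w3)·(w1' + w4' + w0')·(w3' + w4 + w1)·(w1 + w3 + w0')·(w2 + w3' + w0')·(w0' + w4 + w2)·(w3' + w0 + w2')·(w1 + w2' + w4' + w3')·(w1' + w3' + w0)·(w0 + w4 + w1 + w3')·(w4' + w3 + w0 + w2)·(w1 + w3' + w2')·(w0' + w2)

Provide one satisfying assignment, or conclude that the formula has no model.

Branch on w0: set w0 = 0.
Branch on w1: set w1 = 0.
Branch on w3: set w3 = 1.
(w4) alone gives w4 = 1.
(w2') alone gives w2 = 0.
Every clause now holds.

w0: 0; w1: 0; w2: 0; w3: 1; w4: 1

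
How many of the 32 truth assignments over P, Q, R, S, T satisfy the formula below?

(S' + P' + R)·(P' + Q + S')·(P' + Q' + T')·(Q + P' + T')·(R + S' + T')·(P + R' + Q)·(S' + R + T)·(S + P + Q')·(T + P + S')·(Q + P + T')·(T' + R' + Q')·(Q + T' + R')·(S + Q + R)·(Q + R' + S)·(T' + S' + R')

3

There are 2^5 = 32 truth assignments over (P, Q, R, S, T).
Split on S. With S = 1, the clauses containing S are satisfied and S' drops from the rest; 1 of the 2^4 = 16 assignments to the other variables satisfy what remains.
With S = 0, by the same count on the reduced clause set, 2 assignments work.
Total: 1 + 2 = 3.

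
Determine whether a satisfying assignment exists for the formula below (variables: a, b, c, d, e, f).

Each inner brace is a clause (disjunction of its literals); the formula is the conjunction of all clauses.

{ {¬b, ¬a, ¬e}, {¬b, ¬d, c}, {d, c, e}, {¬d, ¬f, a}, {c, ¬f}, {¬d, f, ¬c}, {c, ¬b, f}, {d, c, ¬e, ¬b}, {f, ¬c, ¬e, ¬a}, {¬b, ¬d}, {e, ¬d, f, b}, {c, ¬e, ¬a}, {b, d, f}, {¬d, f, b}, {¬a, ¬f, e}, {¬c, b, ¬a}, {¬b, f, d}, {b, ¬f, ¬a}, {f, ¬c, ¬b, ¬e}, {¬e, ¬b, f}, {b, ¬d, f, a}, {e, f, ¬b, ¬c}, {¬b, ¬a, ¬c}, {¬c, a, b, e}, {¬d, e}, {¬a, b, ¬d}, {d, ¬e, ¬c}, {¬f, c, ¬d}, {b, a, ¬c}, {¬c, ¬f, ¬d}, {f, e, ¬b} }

Branch on c: set c = True.
Branch on d: set d = False.
(¬e) alone gives e = False.
Branch on b: set b = True.
(f) alone gives f = True.
(¬a) alone gives a = False.
All clauses are satisfied.
A satisfying assignment: a ↦ False; b ↦ True; c ↦ True; d ↦ False; e ↦ False; f ↦ True.

Yes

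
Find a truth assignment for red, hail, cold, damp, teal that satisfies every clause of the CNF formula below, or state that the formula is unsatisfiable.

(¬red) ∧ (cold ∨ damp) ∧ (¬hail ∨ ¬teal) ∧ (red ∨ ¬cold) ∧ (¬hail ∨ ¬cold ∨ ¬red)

From the singleton clause (¬red), red = False.
From the singleton clause (¬cold), cold = False.
From the singleton clause (damp), damp = True.
Try hail = True.
From the singleton clause (¬teal), teal = False.
Every clause now holds.

red: False; hail: True; cold: False; damp: True; teal: False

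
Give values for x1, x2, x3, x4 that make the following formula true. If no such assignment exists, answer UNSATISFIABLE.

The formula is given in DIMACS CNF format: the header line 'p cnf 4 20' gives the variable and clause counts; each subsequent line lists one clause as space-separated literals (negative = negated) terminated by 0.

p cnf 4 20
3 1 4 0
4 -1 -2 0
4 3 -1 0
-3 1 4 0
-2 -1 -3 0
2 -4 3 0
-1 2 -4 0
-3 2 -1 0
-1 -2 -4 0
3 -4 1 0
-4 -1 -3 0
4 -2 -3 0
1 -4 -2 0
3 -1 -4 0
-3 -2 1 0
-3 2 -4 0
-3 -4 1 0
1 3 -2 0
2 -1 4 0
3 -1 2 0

Case x3 = True:
Case x1 = True:
(¬x2) alone gives x2 = False.
Now (x2) is unsatisfied and unit — conflict.
Backtrack on x1: now try x1 = False.
(x4) alone gives x4 = True.
Now (¬x4) is unsatisfied and unit — conflict.
Either choice for x1 ends in contradiction.
Backtrack on x3: now try x3 = False.
Case x1 = True:
(x4) alone gives x4 = True.
Now (¬x4) is unsatisfied and unit — conflict.
Backtrack on x1: now try x1 = False.
(x4) alone gives x4 = True.
Now (¬x4) is unsatisfied and unit — conflict.
Either choice for x1 ends in contradiction.
Either choice for x3 ends in contradiction.

UNSATISFIABLE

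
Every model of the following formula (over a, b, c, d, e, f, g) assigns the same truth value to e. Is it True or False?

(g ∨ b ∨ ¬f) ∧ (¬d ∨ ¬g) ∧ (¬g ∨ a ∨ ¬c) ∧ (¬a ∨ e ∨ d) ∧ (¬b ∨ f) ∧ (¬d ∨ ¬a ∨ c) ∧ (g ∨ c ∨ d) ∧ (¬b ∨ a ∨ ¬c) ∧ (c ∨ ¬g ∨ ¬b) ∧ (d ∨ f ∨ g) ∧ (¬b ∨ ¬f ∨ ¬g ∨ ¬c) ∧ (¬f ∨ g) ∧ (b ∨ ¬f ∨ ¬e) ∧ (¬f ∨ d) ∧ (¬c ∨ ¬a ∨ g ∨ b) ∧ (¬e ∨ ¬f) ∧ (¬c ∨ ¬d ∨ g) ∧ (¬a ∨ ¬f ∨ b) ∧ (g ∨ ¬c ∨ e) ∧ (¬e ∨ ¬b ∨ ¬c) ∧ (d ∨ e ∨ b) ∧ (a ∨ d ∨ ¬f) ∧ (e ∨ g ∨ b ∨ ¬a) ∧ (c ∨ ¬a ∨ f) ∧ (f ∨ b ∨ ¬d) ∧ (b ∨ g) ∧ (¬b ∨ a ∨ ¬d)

Suppose e = False.
Suppose d = False.
Unit clause (¬a) forces a = False.
Unit clause (¬f) forces f = False.
Unit clause (¬b) forces b = False.
Now (b) is unsatisfied and unit — conflict.
Undo d and try d = True.
Unit clause (¬g) forces g = False.
Unit clause (¬f) forces f = False.
Unit clause (¬b) forces b = False.
Now (b) is unsatisfied and unit — conflict.
Both values of d lead to a conflict.
So every satisfying assignment has e = True.

True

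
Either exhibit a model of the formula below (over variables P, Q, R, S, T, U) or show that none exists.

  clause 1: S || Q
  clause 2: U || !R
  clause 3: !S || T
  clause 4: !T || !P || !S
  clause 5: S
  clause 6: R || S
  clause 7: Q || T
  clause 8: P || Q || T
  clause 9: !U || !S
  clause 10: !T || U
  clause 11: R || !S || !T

From the singleton clause (S), S = true.
From the singleton clause (T), T = true.
From the singleton clause (!P), P = false.
From the singleton clause (!U), U = false.
Now (U) is unsatisfied and unit — conflict.

UNSATISFIABLE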